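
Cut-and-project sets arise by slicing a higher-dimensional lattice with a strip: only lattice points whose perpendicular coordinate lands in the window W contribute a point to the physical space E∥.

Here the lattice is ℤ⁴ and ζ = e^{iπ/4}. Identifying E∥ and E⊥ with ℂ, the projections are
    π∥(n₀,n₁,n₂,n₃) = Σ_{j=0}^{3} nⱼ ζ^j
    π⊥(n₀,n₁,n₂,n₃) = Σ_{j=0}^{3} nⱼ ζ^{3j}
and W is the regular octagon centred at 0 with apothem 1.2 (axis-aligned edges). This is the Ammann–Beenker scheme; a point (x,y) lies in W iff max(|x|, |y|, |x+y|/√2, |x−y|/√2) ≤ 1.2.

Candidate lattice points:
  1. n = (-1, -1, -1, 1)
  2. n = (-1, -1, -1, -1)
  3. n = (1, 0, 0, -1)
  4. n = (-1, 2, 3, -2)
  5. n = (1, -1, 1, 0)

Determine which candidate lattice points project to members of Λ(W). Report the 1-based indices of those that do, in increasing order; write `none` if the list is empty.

1, 2, 3

With ζ = e^{iπ/4} the internal vectors are ζ^0,ζ^3,ζ^6,ζ^9.
#1 (-1, -1, -1, 1): internal (0.4142, 1.0000); octagon support 1.0000 vs apothem 1.2 → ∈ W
#2 (-1, -1, -1, -1): internal (-1.0000, -0.4142); octagon support 1.0000 vs apothem 1.2 → ∈ W
#3 (1, 0, 0, -1): internal (0.2929, -0.7071); octagon support 0.7071 vs apothem 1.2 → ∈ W
#4 (-1, 2, 3, -2): internal (-3.8284, -3.0000); octagon support 4.8284 vs apothem 1.2 → ∉ W
#5 (1, -1, 1, 0): internal (1.7071, -1.7071); octagon support 2.4142 vs apothem 1.2 → ∉ W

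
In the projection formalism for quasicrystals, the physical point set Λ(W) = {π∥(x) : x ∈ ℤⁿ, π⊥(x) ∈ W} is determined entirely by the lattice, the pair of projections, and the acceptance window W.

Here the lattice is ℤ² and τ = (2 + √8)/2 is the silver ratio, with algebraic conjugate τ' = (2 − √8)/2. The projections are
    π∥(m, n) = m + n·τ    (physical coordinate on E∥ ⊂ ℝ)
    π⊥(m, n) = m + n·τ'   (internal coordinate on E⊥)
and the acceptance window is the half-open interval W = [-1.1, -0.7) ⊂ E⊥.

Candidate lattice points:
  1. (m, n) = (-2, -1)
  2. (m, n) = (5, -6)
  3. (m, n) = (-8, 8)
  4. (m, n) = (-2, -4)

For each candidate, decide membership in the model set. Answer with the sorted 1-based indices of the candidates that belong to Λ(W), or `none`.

none

Compute τ' = (2−√8)/2 = -0.414214, so π⊥(m,n) = m -0.414214·n.
#1 (-2,-1): internal coord -2 + (-1)·τ' = -1.585786; -1.585786 ∉ [-1.1, -0.7) → out
#2 (5,-6): internal coord 5 + (-6)·τ' = +7.485281; +7.485281 ∉ [-1.1, -0.7) → out
#3 (-8,8): internal coord -8 + (8)·τ' = -11.313708; -11.313708 ∉ [-1.1, -0.7) → out
#4 (-2,-4): internal coord -2 + (-4)·τ' = -0.343146; -0.343146 ∉ [-1.1, -0.7) → out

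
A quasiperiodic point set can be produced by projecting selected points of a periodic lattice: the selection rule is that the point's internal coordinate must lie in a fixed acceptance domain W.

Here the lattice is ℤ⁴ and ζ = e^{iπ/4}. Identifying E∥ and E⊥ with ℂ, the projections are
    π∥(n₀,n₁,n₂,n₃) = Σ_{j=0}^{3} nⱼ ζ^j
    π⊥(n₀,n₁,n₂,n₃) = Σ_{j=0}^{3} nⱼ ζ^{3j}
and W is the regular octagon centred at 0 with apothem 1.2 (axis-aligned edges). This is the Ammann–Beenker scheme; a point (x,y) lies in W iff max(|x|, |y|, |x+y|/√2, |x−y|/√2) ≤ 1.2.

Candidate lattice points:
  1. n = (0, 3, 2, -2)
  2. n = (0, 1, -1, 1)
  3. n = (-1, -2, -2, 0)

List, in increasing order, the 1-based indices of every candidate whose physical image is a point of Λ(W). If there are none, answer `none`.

3

Internal map: ζ^{3j} for j=0..3 gives (1,0), (−√2/2,√2/2), (0,−1), (√2/2,√2/2).
#1 (0, 3, 2, -2): internal (-3.53553, -1.29289); octagon support 3.53553 vs apothem 1.2 → ∉ W
#2 (0, 1, -1, 1): internal (0.00000, 2.41421); octagon support 2.41421 vs apothem 1.2 → ∉ W
#3 (-1, -2, -2, 0): internal (0.41421, 0.58579); octagon support 0.70711 vs apothem 1.2 → ∈ W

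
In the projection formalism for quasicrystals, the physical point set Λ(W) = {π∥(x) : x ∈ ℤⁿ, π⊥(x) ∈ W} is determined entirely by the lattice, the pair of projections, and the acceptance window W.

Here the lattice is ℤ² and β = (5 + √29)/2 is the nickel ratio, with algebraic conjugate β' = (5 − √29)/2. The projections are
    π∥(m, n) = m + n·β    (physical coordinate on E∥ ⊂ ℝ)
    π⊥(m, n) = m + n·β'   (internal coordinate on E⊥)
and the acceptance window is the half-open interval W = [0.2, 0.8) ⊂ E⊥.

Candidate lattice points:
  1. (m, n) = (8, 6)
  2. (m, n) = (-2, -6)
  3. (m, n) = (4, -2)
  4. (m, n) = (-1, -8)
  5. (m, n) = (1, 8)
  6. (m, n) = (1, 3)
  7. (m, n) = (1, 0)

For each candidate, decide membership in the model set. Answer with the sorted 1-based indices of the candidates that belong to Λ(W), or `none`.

4, 6

Compute β' = (5−√29)/2 = -0.192582, so π⊥(m,n) = m -0.192582·n.
#1 (8,6): internal coord 8 + (6)·β' = +6.844506; +6.844506 ∉ [0.2, 0.8) → out
#2 (-2,-6): internal coord -2 + (-6)·β' = -0.844506; -0.844506 ∉ [0.2, 0.8) → out
#3 (4,-2): internal coord 4 + (-2)·β' = +4.385165; +4.385165 ∉ [0.2, 0.8) → out
#4 (-1,-8): internal coord -1 + (-8)·β' = +0.540659; +0.540659 ∈ [0.2, 0.8) → IN Λ
#5 (1,8): internal coord 1 + (8)·β' = -0.540659; -0.540659 ∉ [0.2, 0.8) → out
#6 (1,3): internal coord 1 + (3)·β' = +0.422253; +0.422253 ∈ [0.2, 0.8) → IN Λ
#7 (1,0): internal coord 1 + (0)·β' = +1.000000; +1.000000 ∉ [0.2, 0.8) → out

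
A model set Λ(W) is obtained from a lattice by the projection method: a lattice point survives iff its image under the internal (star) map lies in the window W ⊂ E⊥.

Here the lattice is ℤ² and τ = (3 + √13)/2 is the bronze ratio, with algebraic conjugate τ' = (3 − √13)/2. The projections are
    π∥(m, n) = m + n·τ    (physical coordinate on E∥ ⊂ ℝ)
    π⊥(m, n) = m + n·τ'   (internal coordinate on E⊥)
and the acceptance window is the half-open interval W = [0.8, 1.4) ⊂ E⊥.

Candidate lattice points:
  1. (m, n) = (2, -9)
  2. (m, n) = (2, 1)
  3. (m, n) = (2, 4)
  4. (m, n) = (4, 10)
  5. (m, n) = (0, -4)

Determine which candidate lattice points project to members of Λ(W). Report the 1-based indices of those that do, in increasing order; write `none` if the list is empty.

Numerically τ ≈ 3.3028 and τ' = −1/τ ≈ -0.3028.
[1] lift (2,-9): star map gives 4.7250; window check 0.8 ≤ 4.7250 < 1.4 is false → out
[2] lift (2,1): star map gives 1.6972; window check 0.8 ≤ 1.6972 < 1.4 is false → out
[3] lift (2,4): star map gives 0.7889; window check 0.8 ≤ 0.7889 < 1.4 is false → out
[4] lift (4,10): star map gives 0.9722; window check 0.8 ≤ 0.9722 < 1.4 is true → IN Λ
[5] lift (0,-4): star map gives 1.2111; window check 0.8 ≤ 1.2111 < 1.4 is true → IN Λ

4, 5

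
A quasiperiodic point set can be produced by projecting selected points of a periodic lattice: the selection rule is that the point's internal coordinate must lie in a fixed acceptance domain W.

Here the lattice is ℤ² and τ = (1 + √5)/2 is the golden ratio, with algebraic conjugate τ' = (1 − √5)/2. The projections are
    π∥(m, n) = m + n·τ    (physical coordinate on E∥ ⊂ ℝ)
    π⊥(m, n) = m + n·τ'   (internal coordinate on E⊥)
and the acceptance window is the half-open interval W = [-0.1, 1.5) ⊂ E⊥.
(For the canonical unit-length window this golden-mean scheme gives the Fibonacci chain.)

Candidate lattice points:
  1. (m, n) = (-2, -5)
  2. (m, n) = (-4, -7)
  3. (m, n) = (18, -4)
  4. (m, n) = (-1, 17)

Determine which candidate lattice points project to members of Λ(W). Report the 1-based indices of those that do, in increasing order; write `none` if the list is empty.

Numerically τ ≈ 1.61803 and τ' = −1/τ ≈ -0.61803.
[1] lift (-2,-5): star map gives 1.09017; window check -0.1 ≤ 1.09017 < 1.5 is true → IN Λ
[2] lift (-4,-7): star map gives 0.32624; window check -0.1 ≤ 0.32624 < 1.5 is true → IN Λ
[3] lift (18,-4): star map gives 20.47214; window check -0.1 ≤ 20.47214 < 1.5 is false → out
[4] lift (-1,17): star map gives -11.50658; window check -0.1 ≤ -11.50658 < 1.5 is false → out

1, 2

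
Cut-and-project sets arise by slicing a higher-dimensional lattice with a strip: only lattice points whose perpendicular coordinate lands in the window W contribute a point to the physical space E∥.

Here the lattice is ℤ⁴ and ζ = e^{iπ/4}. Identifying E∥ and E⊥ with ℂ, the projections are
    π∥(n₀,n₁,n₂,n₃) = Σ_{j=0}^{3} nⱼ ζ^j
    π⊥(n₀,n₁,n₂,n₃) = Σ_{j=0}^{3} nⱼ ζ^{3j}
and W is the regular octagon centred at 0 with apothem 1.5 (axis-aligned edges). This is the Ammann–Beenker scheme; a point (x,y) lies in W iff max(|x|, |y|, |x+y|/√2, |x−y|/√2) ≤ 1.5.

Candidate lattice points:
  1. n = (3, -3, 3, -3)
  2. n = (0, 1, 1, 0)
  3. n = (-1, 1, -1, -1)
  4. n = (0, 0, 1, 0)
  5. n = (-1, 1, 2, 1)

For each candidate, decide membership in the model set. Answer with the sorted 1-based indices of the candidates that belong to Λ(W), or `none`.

2, 4, 5

Internal map: ζ^{3j} for j=0..3 gives (1,0), (−√2/2,√2/2), (0,−1), (√2/2,√2/2).
candidate 1: n = (3, -3, 3, -3) → π⊥ ≈ (+3.0000, -7.2426); max(|x|,|y|,|x±y|/√2) = 7.2426 > 1.5 ⇒ ∉ W
candidate 2: n = (0, 1, 1, 0) → π⊥ ≈ (-0.7071, -0.2929); max(|x|,|y|,|x±y|/√2) = 0.7071 ≤ 1.5 ⇒ ∈ W
candidate 3: n = (-1, 1, -1, -1) → π⊥ ≈ (-2.4142, +1.0000); max(|x|,|y|,|x±y|/√2) = 2.4142 > 1.5 ⇒ ∉ W
candidate 4: n = (0, 0, 1, 0) → π⊥ ≈ (+0.0000, -1.0000); max(|x|,|y|,|x±y|/√2) = 1.0000 ≤ 1.5 ⇒ ∈ W
candidate 5: n = (-1, 1, 2, 1) → π⊥ ≈ (-1.0000, -0.5858); max(|x|,|y|,|x±y|/√2) = 1.1213 ≤ 1.5 ⇒ ∈ W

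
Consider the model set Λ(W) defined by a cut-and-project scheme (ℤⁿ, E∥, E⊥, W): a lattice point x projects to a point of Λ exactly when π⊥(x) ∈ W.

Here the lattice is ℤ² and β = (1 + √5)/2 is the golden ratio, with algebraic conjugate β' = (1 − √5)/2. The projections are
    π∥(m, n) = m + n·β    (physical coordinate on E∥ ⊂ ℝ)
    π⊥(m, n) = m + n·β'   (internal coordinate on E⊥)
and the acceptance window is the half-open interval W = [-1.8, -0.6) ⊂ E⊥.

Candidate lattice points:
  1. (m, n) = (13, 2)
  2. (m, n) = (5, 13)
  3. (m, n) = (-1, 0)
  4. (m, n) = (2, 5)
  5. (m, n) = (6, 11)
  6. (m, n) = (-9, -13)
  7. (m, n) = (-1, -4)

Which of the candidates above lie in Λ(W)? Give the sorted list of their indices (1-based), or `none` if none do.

3, 4, 5, 6

Numerically β ≈ 1.61803 and β' = −1/β ≈ -0.61803.
candidate 1: (m,n)=(13,2) → π∥ = 13+2·β ≈ 16.23607, π⊥ = 13+2·β' ≈ 11.76393 ∉ [-1.8, -0.6) ⇒ out
candidate 2: (m,n)=(5,13) → π∥ = 5+13·β ≈ 26.03444, π⊥ = 5+13·β' ≈ -3.03444 ∉ [-1.8, -0.6) ⇒ out
candidate 3: (m,n)=(-1,0) → π∥ = -1+0·β ≈ -1.00000, π⊥ = -1+0·β' ≈ -1.00000 ∈ [-1.8, -0.6) ⇒ IN Λ
candidate 4: (m,n)=(2,5) → π∥ = 2+5·β ≈ 10.09017, π⊥ = 2+5·β' ≈ -1.09017 ∈ [-1.8, -0.6) ⇒ IN Λ
candidate 5: (m,n)=(6,11) → π∥ = 6+11·β ≈ 23.79837, π⊥ = 6+11·β' ≈ -0.79837 ∈ [-1.8, -0.6) ⇒ IN Λ
candidate 6: (m,n)=(-9,-13) → π∥ = -9-13·β ≈ -30.03444, π⊥ = -9-13·β' ≈ -0.96556 ∈ [-1.8, -0.6) ⇒ IN Λ
candidate 7: (m,n)=(-1,-4) → π∥ = -1-4·β ≈ -7.47214, π⊥ = -1-4·β' ≈ 1.47214 ∉ [-1.8, -0.6) ⇒ out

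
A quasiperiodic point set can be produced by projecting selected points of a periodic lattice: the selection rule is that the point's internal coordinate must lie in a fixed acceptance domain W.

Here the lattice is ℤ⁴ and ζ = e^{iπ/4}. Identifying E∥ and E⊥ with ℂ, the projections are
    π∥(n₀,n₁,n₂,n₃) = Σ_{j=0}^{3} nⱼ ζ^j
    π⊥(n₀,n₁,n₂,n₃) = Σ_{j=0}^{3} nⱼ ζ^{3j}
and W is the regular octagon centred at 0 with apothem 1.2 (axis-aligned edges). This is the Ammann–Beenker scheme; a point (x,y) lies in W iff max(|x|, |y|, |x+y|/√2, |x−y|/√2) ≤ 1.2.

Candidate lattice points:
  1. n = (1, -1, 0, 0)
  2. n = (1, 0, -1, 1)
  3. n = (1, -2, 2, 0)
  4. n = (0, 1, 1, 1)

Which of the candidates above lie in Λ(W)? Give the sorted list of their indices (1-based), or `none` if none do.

With ζ = e^{iπ/4} the internal vectors are ζ^0,ζ^3,ζ^6,ζ^9.
candidate 1: n = (1, -1, 0, 0) → π⊥ ≈ (+1.7071, -0.7071); max(|x|,|y|,|x±y|/√2) = 1.7071 > 1.2 ⇒ ∉ W
candidate 2: n = (1, 0, -1, 1) → π⊥ ≈ (+1.7071, +1.7071); max(|x|,|y|,|x±y|/√2) = 2.4142 > 1.2 ⇒ ∉ W
candidate 3: n = (1, -2, 2, 0) → π⊥ ≈ (+2.4142, -3.4142); max(|x|,|y|,|x±y|/√2) = 4.1213 > 1.2 ⇒ ∉ W
candidate 4: n = (0, 1, 1, 1) → π⊥ ≈ (+0.0000, +0.4142); max(|x|,|y|,|x±y|/√2) = 0.4142 ≤ 1.2 ⇒ ∈ W

4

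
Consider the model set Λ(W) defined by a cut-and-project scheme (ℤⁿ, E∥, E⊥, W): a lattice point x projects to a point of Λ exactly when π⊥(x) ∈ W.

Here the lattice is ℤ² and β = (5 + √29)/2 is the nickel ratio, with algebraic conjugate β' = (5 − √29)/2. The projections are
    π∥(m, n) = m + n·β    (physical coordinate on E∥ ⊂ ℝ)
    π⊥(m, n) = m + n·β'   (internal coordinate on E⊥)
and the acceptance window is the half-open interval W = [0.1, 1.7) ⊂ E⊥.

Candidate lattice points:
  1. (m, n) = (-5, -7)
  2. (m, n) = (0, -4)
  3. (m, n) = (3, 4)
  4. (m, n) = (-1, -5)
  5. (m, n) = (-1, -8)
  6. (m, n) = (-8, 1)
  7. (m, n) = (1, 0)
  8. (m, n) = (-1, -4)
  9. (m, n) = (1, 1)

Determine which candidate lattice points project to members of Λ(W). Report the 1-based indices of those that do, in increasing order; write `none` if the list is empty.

2, 5, 7, 9

Compute β' = (5−√29)/2 = -0.1926, so π⊥(m,n) = m -0.1926·n.
[1] lift (-5,-7): star map gives -3.6519; window check 0.1 ≤ -3.6519 < 1.7 is false → out
[2] lift (0,-4): star map gives 0.7703; window check 0.1 ≤ 0.7703 < 1.7 is true → IN Λ
[3] lift (3,4): star map gives 2.2297; window check 0.1 ≤ 2.2297 < 1.7 is false → out
[4] lift (-1,-5): star map gives -0.0371; window check 0.1 ≤ -0.0371 < 1.7 is false → out
[5] lift (-1,-8): star map gives 0.5407; window check 0.1 ≤ 0.5407 < 1.7 is true → IN Λ
[6] lift (-8,1): star map gives -8.1926; window check 0.1 ≤ -8.1926 < 1.7 is false → out
[7] lift (1,0): star map gives 1.0000; window check 0.1 ≤ 1.0000 < 1.7 is true → IN Λ
[8] lift (-1,-4): star map gives -0.2297; window check 0.1 ≤ -0.2297 < 1.7 is false → out
[9] lift (1,1): star map gives 0.8074; window check 0.1 ≤ 0.8074 < 1.7 is true → IN Λ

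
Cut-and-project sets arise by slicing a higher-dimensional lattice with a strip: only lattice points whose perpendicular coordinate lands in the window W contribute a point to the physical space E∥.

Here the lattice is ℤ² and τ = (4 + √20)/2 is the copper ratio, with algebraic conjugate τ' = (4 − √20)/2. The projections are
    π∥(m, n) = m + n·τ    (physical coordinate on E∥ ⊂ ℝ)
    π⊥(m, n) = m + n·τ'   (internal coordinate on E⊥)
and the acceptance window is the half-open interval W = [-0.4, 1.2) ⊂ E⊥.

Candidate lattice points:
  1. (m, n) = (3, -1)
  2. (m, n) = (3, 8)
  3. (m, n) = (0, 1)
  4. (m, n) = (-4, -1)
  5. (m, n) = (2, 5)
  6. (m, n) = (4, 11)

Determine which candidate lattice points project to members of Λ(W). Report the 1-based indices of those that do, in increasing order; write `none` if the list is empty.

2, 3, 5

Numerically τ ≈ 4.2361 and τ' = −1/τ ≈ -0.2361.
candidate 1: (m,n)=(3,-1) → π∥ = 3-1·τ ≈ -1.2361, π⊥ = 3-1·τ' ≈ 3.2361 ∉ [-0.4, 1.2) ⇒ out
candidate 2: (m,n)=(3,8) → π∥ = 3+8·τ ≈ 36.8885, π⊥ = 3+8·τ' ≈ 1.1115 ∈ [-0.4, 1.2) ⇒ IN Λ
candidate 3: (m,n)=(0,1) → π∥ = 0+1·τ ≈ 4.2361, π⊥ = 0+1·τ' ≈ -0.2361 ∈ [-0.4, 1.2) ⇒ IN Λ
candidate 4: (m,n)=(-4,-1) → π∥ = -4-1·τ ≈ -8.2361, π⊥ = -4-1·τ' ≈ -3.7639 ∉ [-0.4, 1.2) ⇒ out
candidate 5: (m,n)=(2,5) → π∥ = 2+5·τ ≈ 23.1803, π⊥ = 2+5·τ' ≈ 0.8197 ∈ [-0.4, 1.2) ⇒ IN Λ
candidate 6: (m,n)=(4,11) → π∥ = 4+11·τ ≈ 50.5967, π⊥ = 4+11·τ' ≈ 1.4033 ∉ [-0.4, 1.2) ⇒ out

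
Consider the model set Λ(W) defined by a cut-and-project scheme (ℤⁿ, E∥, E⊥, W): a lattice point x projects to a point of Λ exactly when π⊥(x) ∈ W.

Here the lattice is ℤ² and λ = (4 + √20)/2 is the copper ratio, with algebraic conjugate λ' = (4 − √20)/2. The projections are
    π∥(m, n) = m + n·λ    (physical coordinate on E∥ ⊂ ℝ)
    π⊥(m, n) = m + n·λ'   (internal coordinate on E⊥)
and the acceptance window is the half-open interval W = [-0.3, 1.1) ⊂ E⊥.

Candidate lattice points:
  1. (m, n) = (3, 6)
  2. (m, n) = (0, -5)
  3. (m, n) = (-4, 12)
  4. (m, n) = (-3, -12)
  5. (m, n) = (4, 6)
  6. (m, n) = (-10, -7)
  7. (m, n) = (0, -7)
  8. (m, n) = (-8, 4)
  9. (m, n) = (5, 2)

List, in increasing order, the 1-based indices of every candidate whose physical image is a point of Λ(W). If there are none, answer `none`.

4

Numerically λ ≈ 4.2361 and λ' = −1/λ ≈ -0.2361.
[1] lift (3,6): star map gives 1.5836; window check -0.3 ≤ 1.5836 < 1.1 is false → out
[2] lift (0,-5): star map gives 1.1803; window check -0.3 ≤ 1.1803 < 1.1 is false → out
[3] lift (-4,12): star map gives -6.8328; window check -0.3 ≤ -6.8328 < 1.1 is false → out
[4] lift (-3,-12): star map gives -0.1672; window check -0.3 ≤ -0.1672 < 1.1 is true → IN Λ
[5] lift (4,6): star map gives 2.5836; window check -0.3 ≤ 2.5836 < 1.1 is false → out
[6] lift (-10,-7): star map gives -8.3475; window check -0.3 ≤ -8.3475 < 1.1 is false → out
[7] lift (0,-7): star map gives 1.6525; window check -0.3 ≤ 1.6525 < 1.1 is false → out
[8] lift (-8,4): star map gives -8.9443; window check -0.3 ≤ -8.9443 < 1.1 is false → out
[9] lift (5,2): star map gives 4.5279; window check -0.3 ≤ 4.5279 < 1.1 is false → out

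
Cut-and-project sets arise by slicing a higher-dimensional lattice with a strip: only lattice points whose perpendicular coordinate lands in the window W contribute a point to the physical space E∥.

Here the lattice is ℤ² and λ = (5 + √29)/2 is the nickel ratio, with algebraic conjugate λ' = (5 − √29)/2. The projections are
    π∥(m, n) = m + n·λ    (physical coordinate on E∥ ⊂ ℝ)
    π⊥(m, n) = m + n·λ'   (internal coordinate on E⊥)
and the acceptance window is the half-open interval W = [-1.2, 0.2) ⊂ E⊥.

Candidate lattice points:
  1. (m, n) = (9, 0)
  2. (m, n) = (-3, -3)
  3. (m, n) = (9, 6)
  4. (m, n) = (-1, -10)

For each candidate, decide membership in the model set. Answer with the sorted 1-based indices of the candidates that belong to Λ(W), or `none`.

Numerically λ ≈ 5.192582 and λ' = −1/λ ≈ -0.192582.
candidate 1: (m,n)=(9,0) → π∥ = 9+0·λ ≈ 9.000000, π⊥ = 9+0·λ' ≈ 9.000000 ∉ [-1.2, 0.2) ⇒ out
candidate 2: (m,n)=(-3,-3) → π∥ = -3-3·λ ≈ -18.577747, π⊥ = -3-3·λ' ≈ -2.422253 ∉ [-1.2, 0.2) ⇒ out
candidate 3: (m,n)=(9,6) → π∥ = 9+6·λ ≈ 40.155494, π⊥ = 9+6·λ' ≈ 7.844506 ∉ [-1.2, 0.2) ⇒ out
candidate 4: (m,n)=(-1,-10) → π∥ = -1-10·λ ≈ -52.925824, π⊥ = -1-10·λ' ≈ 0.925824 ∉ [-1.2, 0.2) ⇒ out

none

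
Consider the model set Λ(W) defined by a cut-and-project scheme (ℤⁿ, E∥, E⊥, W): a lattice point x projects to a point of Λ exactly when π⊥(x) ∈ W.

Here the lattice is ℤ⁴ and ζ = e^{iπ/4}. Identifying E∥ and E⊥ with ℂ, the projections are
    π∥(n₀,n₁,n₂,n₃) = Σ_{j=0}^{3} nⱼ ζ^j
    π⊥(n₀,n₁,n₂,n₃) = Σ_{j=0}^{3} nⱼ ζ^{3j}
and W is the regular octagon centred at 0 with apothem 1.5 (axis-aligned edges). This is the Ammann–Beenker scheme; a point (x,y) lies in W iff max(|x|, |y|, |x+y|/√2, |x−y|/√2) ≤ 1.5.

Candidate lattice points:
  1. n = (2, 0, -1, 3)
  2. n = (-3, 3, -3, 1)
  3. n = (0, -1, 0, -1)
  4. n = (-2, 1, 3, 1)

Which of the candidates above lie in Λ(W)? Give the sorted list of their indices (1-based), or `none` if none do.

Internal map: ζ^{3j} for j=0..3 gives (1,0), (−√2/2,√2/2), (0,−1), (√2/2,√2/2).
candidate 1: n = (2, 0, -1, 3) → π⊥ ≈ (+4.121320, +3.121320); max(|x|,|y|,|x±y|/√2) = 5.121320 > 1.5 ⇒ ∉ W
candidate 2: n = (-3, 3, -3, 1) → π⊥ ≈ (-4.414214, +5.828427); max(|x|,|y|,|x±y|/√2) = 7.242641 > 1.5 ⇒ ∉ W
candidate 3: n = (0, -1, 0, -1) → π⊥ ≈ (+0.000000, -1.414214); max(|x|,|y|,|x±y|/√2) = 1.414214 ≤ 1.5 ⇒ ∈ W
candidate 4: n = (-2, 1, 3, 1) → π⊥ ≈ (-2.000000, -1.585786); max(|x|,|y|,|x±y|/√2) = 2.535534 > 1.5 ⇒ ∉ W

3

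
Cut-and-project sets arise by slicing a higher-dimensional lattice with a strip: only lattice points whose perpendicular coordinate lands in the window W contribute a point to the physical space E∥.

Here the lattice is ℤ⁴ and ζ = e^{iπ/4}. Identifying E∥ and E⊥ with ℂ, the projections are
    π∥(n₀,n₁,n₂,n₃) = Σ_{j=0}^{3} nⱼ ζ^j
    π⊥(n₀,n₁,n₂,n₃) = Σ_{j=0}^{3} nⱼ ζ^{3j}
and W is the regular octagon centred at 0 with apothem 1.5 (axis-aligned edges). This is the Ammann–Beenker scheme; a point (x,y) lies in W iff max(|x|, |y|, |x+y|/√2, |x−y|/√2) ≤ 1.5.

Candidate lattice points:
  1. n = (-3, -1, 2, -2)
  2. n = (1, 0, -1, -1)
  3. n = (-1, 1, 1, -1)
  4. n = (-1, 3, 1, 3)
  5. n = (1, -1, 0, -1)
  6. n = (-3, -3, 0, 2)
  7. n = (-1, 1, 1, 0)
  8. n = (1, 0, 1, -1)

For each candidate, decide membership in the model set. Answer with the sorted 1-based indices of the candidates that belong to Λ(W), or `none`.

2, 6

π⊥(n) = n₀ + n₁ζ³ + n₂ζ⁶ + n₃ζ⁹ where ζ = e^{iπ/4}.
candidate 1: n = (-3, -1, 2, -2) → π⊥ ≈ (-3.707107, -4.121320); max(|x|,|y|,|x±y|/√2) = 5.535534 > 1.5 ⇒ ∉ W
candidate 2: n = (1, 0, -1, -1) → π⊥ ≈ (+0.292893, +0.292893); max(|x|,|y|,|x±y|/√2) = 0.414214 ≤ 1.5 ⇒ ∈ W
candidate 3: n = (-1, 1, 1, -1) → π⊥ ≈ (-2.414214, -1.000000); max(|x|,|y|,|x±y|/√2) = 2.414214 > 1.5 ⇒ ∉ W
candidate 4: n = (-1, 3, 1, 3) → π⊥ ≈ (-1.000000, +3.242641); max(|x|,|y|,|x±y|/√2) = 3.242641 > 1.5 ⇒ ∉ W
candidate 5: n = (1, -1, 0, -1) → π⊥ ≈ (+1.000000, -1.414214); max(|x|,|y|,|x±y|/√2) = 1.707107 > 1.5 ⇒ ∉ W
candidate 6: n = (-3, -3, 0, 2) → π⊥ ≈ (+0.535534, -0.707107); max(|x|,|y|,|x±y|/√2) = 0.878680 ≤ 1.5 ⇒ ∈ W
candidate 7: n = (-1, 1, 1, 0) → π⊥ ≈ (-1.707107, -0.292893); max(|x|,|y|,|x±y|/√2) = 1.707107 > 1.5 ⇒ ∉ W
candidate 8: n = (1, 0, 1, -1) → π⊥ ≈ (+0.292893, -1.707107); max(|x|,|y|,|x±y|/√2) = 1.707107 > 1.5 ⇒ ∉ W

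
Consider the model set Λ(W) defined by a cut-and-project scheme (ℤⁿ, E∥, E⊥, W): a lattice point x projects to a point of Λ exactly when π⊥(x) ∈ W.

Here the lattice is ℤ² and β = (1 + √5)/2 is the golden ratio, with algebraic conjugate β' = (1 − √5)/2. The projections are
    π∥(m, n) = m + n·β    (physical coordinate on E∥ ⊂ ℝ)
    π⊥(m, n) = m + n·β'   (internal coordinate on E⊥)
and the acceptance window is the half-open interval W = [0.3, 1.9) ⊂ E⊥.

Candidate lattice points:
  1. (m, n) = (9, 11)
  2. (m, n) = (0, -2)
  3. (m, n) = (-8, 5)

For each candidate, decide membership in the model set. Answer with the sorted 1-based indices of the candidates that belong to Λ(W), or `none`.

2

Numerically β ≈ 1.61803 and β' = −1/β ≈ -0.61803.
#1 (9,11): internal coord 9 + (11)·β' = +2.20163; +2.20163 ∉ [0.3, 1.9) → out
#2 (0,-2): internal coord 0 + (-2)·β' = +1.23607; +1.23607 ∈ [0.3, 1.9) → IN Λ
#3 (-8,5): internal coord -8 + (5)·β' = -11.09017; -11.09017 ∉ [0.3, 1.9) → out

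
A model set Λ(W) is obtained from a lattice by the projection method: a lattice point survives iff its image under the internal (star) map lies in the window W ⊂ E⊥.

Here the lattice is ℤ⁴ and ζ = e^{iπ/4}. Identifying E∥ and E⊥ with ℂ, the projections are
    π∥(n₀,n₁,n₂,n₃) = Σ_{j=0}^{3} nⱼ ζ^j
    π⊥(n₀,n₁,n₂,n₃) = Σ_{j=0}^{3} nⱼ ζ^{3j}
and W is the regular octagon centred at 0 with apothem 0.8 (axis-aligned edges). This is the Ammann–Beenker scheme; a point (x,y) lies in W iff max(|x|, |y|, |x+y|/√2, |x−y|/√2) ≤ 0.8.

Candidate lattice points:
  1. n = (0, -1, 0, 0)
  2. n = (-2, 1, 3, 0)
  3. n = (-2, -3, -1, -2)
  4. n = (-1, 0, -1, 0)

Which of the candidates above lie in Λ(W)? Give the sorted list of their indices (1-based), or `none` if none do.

none

Internal map: ζ^{3j} for j=0..3 gives (1,0), (−√2/2,√2/2), (0,−1), (√2/2,√2/2).
#1 (0, -1, 0, 0): internal (0.7071, -0.7071); octagon support 1.0000 vs apothem 0.8 → ∉ W
#2 (-2, 1, 3, 0): internal (-2.7071, -2.2929); octagon support 3.5355 vs apothem 0.8 → ∉ W
#3 (-2, -3, -1, -2): internal (-1.2929, -2.5355); octagon support 2.7071 vs apothem 0.8 → ∉ W
#4 (-1, 0, -1, 0): internal (-1.0000, 1.0000); octagon support 1.4142 vs apothem 0.8 → ∉ W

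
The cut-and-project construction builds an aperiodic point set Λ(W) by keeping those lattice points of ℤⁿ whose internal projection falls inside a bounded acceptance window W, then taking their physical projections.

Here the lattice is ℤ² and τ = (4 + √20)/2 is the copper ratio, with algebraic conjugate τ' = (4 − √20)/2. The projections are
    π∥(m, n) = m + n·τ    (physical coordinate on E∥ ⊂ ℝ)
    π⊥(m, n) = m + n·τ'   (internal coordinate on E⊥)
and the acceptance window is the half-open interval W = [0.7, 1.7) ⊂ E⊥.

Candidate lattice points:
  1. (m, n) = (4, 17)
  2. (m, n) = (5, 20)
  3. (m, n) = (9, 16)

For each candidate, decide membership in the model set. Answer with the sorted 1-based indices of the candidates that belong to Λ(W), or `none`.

none

Compute τ' = (4−√20)/2 = -0.2361, so π⊥(m,n) = m -0.2361·n.
[1] lift (4,17): star map gives -0.0132; window check 0.7 ≤ -0.0132 < 1.7 is false → out
[2] lift (5,20): star map gives 0.2786; window check 0.7 ≤ 0.2786 < 1.7 is false → out
[3] lift (9,16): star map gives 5.2229; window check 0.7 ≤ 5.2229 < 1.7 is false → out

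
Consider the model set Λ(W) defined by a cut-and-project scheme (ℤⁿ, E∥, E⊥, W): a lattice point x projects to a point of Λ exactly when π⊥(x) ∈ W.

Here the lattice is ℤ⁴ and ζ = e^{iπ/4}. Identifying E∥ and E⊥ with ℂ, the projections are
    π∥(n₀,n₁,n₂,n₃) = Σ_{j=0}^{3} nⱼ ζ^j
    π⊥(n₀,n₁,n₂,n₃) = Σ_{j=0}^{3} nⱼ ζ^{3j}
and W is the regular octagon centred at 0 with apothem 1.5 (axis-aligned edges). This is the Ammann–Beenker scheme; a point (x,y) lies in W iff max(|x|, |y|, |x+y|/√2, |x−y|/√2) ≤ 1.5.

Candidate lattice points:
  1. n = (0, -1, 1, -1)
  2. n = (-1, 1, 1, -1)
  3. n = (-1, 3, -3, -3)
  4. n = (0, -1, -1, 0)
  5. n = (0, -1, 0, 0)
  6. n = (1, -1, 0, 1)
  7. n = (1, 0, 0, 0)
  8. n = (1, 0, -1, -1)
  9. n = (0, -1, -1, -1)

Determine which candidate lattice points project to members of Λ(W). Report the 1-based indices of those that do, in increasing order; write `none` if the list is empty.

Internal map: ζ^{3j} for j=0..3 gives (1,0), (−√2/2,√2/2), (0,−1), (√2/2,√2/2).
candidate 1: n = (0, -1, 1, -1) → π⊥ ≈ (+0.00000, -2.41421); max(|x|,|y|,|x±y|/√2) = 2.41421 > 1.5 ⇒ ∉ W
candidate 2: n = (-1, 1, 1, -1) → π⊥ ≈ (-2.41421, -1.00000); max(|x|,|y|,|x±y|/√2) = 2.41421 > 1.5 ⇒ ∉ W
candidate 3: n = (-1, 3, -3, -3) → π⊥ ≈ (-5.24264, +3.00000); max(|x|,|y|,|x±y|/√2) = 5.82843 > 1.5 ⇒ ∉ W
candidate 4: n = (0, -1, -1, 0) → π⊥ ≈ (+0.70711, +0.29289); max(|x|,|y|,|x±y|/√2) = 0.70711 ≤ 1.5 ⇒ ∈ W
candidate 5: n = (0, -1, 0, 0) → π⊥ ≈ (+0.70711, -0.70711); max(|x|,|y|,|x±y|/√2) = 1.00000 ≤ 1.5 ⇒ ∈ W
candidate 6: n = (1, -1, 0, 1) → π⊥ ≈ (+2.41421, +0.00000); max(|x|,|y|,|x±y|/√2) = 2.41421 > 1.5 ⇒ ∉ W
candidate 7: n = (1, 0, 0, 0) → π⊥ ≈ (+1.00000, +0.00000); max(|x|,|y|,|x±y|/√2) = 1.00000 ≤ 1.5 ⇒ ∈ W
candidate 8: n = (1, 0, -1, -1) → π⊥ ≈ (+0.29289, +0.29289); max(|x|,|y|,|x±y|/√2) = 0.41421 ≤ 1.5 ⇒ ∈ W
candidate 9: n = (0, -1, -1, -1) → π⊥ ≈ (+0.00000, -0.41421); max(|x|,|y|,|x±y|/√2) = 0.41421 ≤ 1.5 ⇒ ∈ W

4, 5, 7, 8, 9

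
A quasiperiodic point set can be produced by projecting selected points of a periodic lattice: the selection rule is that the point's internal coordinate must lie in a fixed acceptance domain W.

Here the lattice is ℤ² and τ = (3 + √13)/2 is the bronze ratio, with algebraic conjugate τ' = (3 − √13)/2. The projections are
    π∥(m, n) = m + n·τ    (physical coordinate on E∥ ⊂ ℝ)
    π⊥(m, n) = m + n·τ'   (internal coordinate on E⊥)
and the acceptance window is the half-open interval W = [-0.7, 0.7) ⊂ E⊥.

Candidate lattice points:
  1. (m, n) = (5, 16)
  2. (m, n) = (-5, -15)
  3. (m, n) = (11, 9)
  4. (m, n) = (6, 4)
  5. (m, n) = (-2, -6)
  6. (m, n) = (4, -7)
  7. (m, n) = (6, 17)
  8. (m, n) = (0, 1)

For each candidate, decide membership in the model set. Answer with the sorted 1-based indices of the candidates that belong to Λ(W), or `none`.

1, 2, 5, 8

Numerically τ ≈ 3.302776 and τ' = −1/τ ≈ -0.302776.
candidate 1: (m,n)=(5,16) → π∥ = 5+16·τ ≈ 57.844410, π⊥ = 5+16·τ' ≈ 0.155590 ∈ [-0.7, 0.7) ⇒ IN Λ
candidate 2: (m,n)=(-5,-15) → π∥ = -5-15·τ ≈ -54.541635, π⊥ = -5-15·τ' ≈ -0.458365 ∈ [-0.7, 0.7) ⇒ IN Λ
candidate 3: (m,n)=(11,9) → π∥ = 11+9·τ ≈ 40.724981, π⊥ = 11+9·τ' ≈ 8.275019 ∉ [-0.7, 0.7) ⇒ out
candidate 4: (m,n)=(6,4) → π∥ = 6+4·τ ≈ 19.211103, π⊥ = 6+4·τ' ≈ 4.788897 ∉ [-0.7, 0.7) ⇒ out
candidate 5: (m,n)=(-2,-6) → π∥ = -2-6·τ ≈ -21.816654, π⊥ = -2-6·τ' ≈ -0.183346 ∈ [-0.7, 0.7) ⇒ IN Λ
candidate 6: (m,n)=(4,-7) → π∥ = 4-7·τ ≈ -19.119429, π⊥ = 4-7·τ' ≈ 6.119429 ∉ [-0.7, 0.7) ⇒ out
candidate 7: (m,n)=(6,17) → π∥ = 6+17·τ ≈ 62.147186, π⊥ = 6+17·τ' ≈ 0.852814 ∉ [-0.7, 0.7) ⇒ out
candidate 8: (m,n)=(0,1) → π∥ = 0+1·τ ≈ 3.302776, π⊥ = 0+1·τ' ≈ -0.302776 ∈ [-0.7, 0.7) ⇒ IN Λ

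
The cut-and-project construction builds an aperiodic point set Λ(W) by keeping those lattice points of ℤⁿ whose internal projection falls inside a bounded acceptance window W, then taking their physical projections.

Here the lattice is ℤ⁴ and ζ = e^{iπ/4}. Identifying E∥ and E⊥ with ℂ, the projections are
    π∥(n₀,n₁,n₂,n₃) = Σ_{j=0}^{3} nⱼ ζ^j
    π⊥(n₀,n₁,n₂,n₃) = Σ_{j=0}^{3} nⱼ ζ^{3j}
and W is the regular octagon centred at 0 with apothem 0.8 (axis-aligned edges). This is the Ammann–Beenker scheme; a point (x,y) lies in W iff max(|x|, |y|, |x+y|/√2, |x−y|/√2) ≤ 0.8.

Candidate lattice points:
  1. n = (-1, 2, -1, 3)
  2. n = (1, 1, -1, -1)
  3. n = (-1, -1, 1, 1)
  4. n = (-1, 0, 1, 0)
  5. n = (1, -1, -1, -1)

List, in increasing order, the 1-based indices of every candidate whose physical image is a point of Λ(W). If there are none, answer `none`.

Internal map: ζ^{3j} for j=0..3 gives (1,0), (−√2/2,√2/2), (0,−1), (√2/2,√2/2).
candidate 1: n = (-1, 2, -1, 3) → π⊥ ≈ (-0.2929, +4.5355); max(|x|,|y|,|x±y|/√2) = 4.5355 > 0.8 ⇒ ∉ W
candidate 2: n = (1, 1, -1, -1) → π⊥ ≈ (-0.4142, +1.0000); max(|x|,|y|,|x±y|/√2) = 1.0000 > 0.8 ⇒ ∉ W
candidate 3: n = (-1, -1, 1, 1) → π⊥ ≈ (+0.4142, -1.0000); max(|x|,|y|,|x±y|/√2) = 1.0000 > 0.8 ⇒ ∉ W
candidate 4: n = (-1, 0, 1, 0) → π⊥ ≈ (-1.0000, -1.0000); max(|x|,|y|,|x±y|/√2) = 1.4142 > 0.8 ⇒ ∉ W
candidate 5: n = (1, -1, -1, -1) → π⊥ ≈ (+1.0000, -0.4142); max(|x|,|y|,|x±y|/√2) = 1.0000 > 0.8 ⇒ ∉ W

none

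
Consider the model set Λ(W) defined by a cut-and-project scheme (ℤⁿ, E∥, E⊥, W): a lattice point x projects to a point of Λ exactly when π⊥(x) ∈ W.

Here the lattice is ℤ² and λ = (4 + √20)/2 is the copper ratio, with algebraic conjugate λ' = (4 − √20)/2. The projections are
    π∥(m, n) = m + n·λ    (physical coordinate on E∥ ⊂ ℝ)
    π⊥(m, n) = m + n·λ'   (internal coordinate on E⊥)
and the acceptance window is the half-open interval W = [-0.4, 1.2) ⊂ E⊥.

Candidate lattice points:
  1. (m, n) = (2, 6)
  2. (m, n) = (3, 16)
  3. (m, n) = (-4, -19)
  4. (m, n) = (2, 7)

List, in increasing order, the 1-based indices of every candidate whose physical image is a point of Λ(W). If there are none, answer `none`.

Compute λ' = (4−√20)/2 = -0.2361, so π⊥(m,n) = m -0.2361·n.
candidate 1: (m,n)=(2,6) → π∥ = 2+6·λ ≈ 27.4164, π⊥ = 2+6·λ' ≈ 0.5836 ∈ [-0.4, 1.2) ⇒ IN Λ
candidate 2: (m,n)=(3,16) → π∥ = 3+16·λ ≈ 70.7771, π⊥ = 3+16·λ' ≈ -0.7771 ∉ [-0.4, 1.2) ⇒ out
candidate 3: (m,n)=(-4,-19) → π∥ = -4-19·λ ≈ -84.4853, π⊥ = -4-19·λ' ≈ 0.4853 ∈ [-0.4, 1.2) ⇒ IN Λ
candidate 4: (m,n)=(2,7) → π∥ = 2+7·λ ≈ 31.6525, π⊥ = 2+7·λ' ≈ 0.3475 ∈ [-0.4, 1.2) ⇒ IN Λ

1, 3, 4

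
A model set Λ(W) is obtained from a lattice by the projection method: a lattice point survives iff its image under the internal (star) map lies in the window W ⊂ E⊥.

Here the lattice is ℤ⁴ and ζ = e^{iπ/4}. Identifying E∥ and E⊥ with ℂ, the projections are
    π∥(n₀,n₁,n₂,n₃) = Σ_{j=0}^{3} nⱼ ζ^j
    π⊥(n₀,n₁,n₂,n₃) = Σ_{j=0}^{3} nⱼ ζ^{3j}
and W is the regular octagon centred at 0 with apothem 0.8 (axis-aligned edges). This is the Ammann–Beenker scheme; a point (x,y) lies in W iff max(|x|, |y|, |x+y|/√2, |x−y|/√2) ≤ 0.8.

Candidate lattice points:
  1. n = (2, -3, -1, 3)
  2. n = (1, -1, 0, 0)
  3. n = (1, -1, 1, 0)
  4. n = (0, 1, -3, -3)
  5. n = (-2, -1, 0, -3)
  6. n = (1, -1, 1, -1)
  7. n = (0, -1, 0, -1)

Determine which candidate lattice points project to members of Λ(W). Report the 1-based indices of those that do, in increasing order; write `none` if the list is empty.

none

With ζ = e^{iπ/4} the internal vectors are ζ^0,ζ^3,ζ^6,ζ^9.
#1 (2, -3, -1, 3): internal (6.2426, 1.0000); octagon support 6.2426 vs apothem 0.8 → ∉ W
#2 (1, -1, 0, 0): internal (1.7071, -0.7071); octagon support 1.7071 vs apothem 0.8 → ∉ W
#3 (1, -1, 1, 0): internal (1.7071, -1.7071); octagon support 2.4142 vs apothem 0.8 → ∉ W
#4 (0, 1, -3, -3): internal (-2.8284, 1.5858); octagon support 3.1213 vs apothem 0.8 → ∉ W
#5 (-2, -1, 0, -3): internal (-3.4142, -2.8284); octagon support 4.4142 vs apothem 0.8 → ∉ W
#6 (1, -1, 1, -1): internal (1.0000, -2.4142); octagon support 2.4142 vs apothem 0.8 → ∉ W
#7 (0, -1, 0, -1): internal (0.0000, -1.4142); octagon support 1.4142 vs apothem 0.8 → ∉ W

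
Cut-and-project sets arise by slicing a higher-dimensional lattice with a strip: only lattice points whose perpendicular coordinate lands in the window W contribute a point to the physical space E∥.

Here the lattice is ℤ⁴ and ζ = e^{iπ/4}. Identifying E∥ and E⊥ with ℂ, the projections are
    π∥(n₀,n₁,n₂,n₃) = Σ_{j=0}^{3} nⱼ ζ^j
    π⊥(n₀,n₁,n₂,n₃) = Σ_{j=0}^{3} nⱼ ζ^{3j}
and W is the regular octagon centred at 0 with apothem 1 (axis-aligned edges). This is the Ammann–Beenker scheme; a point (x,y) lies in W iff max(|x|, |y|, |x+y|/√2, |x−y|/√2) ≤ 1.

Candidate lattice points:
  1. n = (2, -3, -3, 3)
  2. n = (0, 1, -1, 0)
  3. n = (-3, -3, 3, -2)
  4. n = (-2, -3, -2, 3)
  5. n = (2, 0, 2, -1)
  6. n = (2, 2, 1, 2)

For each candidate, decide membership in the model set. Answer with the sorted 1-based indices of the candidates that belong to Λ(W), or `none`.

π⊥(n) = n₀ + n₁ζ³ + n₂ζ⁶ + n₃ζ⁹ where ζ = e^{iπ/4}.
candidate 1: n = (2, -3, -3, 3) → π⊥ ≈ (+6.2426, +3.0000); max(|x|,|y|,|x±y|/√2) = 6.5355 > 1 ⇒ ∉ W
candidate 2: n = (0, 1, -1, 0) → π⊥ ≈ (-0.7071, +1.7071); max(|x|,|y|,|x±y|/√2) = 1.7071 > 1 ⇒ ∉ W
candidate 3: n = (-3, -3, 3, -2) → π⊥ ≈ (-2.2929, -6.5355); max(|x|,|y|,|x±y|/√2) = 6.5355 > 1 ⇒ ∉ W
candidate 4: n = (-2, -3, -2, 3) → π⊥ ≈ (+2.2426, +2.0000); max(|x|,|y|,|x±y|/√2) = 3.0000 > 1 ⇒ ∉ W
candidate 5: n = (2, 0, 2, -1) → π⊥ ≈ (+1.2929, -2.7071); max(|x|,|y|,|x±y|/√2) = 2.8284 > 1 ⇒ ∉ W
candidate 6: n = (2, 2, 1, 2) → π⊥ ≈ (+2.0000, +1.8284); max(|x|,|y|,|x±y|/√2) = 2.7071 > 1 ⇒ ∉ W

none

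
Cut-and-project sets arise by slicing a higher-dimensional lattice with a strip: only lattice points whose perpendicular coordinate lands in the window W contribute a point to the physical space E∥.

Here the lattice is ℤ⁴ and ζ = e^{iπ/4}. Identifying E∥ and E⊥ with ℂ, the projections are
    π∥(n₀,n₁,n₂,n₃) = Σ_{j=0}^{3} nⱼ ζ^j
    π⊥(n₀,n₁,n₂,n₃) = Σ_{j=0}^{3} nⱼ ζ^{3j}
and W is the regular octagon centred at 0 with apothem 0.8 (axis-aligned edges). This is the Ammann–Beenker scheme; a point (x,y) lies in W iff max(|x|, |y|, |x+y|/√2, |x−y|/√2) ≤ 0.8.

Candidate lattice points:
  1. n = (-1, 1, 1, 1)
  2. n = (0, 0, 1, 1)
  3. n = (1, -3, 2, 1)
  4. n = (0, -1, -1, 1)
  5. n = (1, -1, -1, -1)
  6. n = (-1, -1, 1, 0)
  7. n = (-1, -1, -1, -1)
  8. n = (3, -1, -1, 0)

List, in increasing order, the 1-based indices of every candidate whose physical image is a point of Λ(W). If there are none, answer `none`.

Internal map: ζ^{3j} for j=0..3 gives (1,0), (−√2/2,√2/2), (0,−1), (√2/2,√2/2).
candidate 1: n = (-1, 1, 1, 1) → π⊥ ≈ (-1.000000, +0.414214); max(|x|,|y|,|x±y|/√2) = 1.000000 > 0.8 ⇒ ∉ W
candidate 2: n = (0, 0, 1, 1) → π⊥ ≈ (+0.707107, -0.292893); max(|x|,|y|,|x±y|/√2) = 0.707107 ≤ 0.8 ⇒ ∈ W
candidate 3: n = (1, -3, 2, 1) → π⊥ ≈ (+3.828427, -3.414214); max(|x|,|y|,|x±y|/√2) = 5.121320 > 0.8 ⇒ ∉ W
candidate 4: n = (0, -1, -1, 1) → π⊥ ≈ (+1.414214, +1.000000); max(|x|,|y|,|x±y|/√2) = 1.707107 > 0.8 ⇒ ∉ W
candidate 5: n = (1, -1, -1, -1) → π⊥ ≈ (+1.000000, -0.414214); max(|x|,|y|,|x±y|/√2) = 1.000000 > 0.8 ⇒ ∉ W
candidate 6: n = (-1, -1, 1, 0) → π⊥ ≈ (-0.292893, -1.707107); max(|x|,|y|,|x±y|/√2) = 1.707107 > 0.8 ⇒ ∉ W
candidate 7: n = (-1, -1, -1, -1) → π⊥ ≈ (-1.000000, -0.414214); max(|x|,|y|,|x±y|/√2) = 1.000000 > 0.8 ⇒ ∉ W
candidate 8: n = (3, -1, -1, 0) → π⊥ ≈ (+3.707107, +0.292893); max(|x|,|y|,|x±y|/√2) = 3.707107 > 0.8 ⇒ ∉ W

2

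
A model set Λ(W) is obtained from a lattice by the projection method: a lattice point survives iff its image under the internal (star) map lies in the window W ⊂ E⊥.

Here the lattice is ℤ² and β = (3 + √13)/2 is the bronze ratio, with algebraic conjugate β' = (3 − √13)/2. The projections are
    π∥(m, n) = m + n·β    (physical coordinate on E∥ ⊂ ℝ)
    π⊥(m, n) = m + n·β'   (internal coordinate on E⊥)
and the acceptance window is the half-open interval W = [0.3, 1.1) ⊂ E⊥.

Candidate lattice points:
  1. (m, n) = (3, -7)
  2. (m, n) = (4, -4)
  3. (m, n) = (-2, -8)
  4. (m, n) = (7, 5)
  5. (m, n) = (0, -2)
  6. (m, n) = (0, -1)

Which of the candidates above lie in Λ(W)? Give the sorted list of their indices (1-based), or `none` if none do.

3, 5, 6

Numerically β ≈ 3.3028 and β' = −1/β ≈ -0.3028.
candidate 1: (m,n)=(3,-7) → π∥ = 3-7·β ≈ -20.1194, π⊥ = 3-7·β' ≈ 5.1194 ∉ [0.3, 1.1) ⇒ out
candidate 2: (m,n)=(4,-4) → π∥ = 4-4·β ≈ -9.2111, π⊥ = 4-4·β' ≈ 5.2111 ∉ [0.3, 1.1) ⇒ out
candidate 3: (m,n)=(-2,-8) → π∥ = -2-8·β ≈ -28.4222, π⊥ = -2-8·β' ≈ 0.4222 ∈ [0.3, 1.1) ⇒ IN Λ
candidate 4: (m,n)=(7,5) → π∥ = 7+5·β ≈ 23.5139, π⊥ = 7+5·β' ≈ 5.4861 ∉ [0.3, 1.1) ⇒ out
candidate 5: (m,n)=(0,-2) → π∥ = 0-2·β ≈ -6.6056, π⊥ = 0-2·β' ≈ 0.6056 ∈ [0.3, 1.1) ⇒ IN Λ
candidate 6: (m,n)=(0,-1) → π∥ = 0-1·β ≈ -3.3028, π⊥ = 0-1·β' ≈ 0.3028 ∈ [0.3, 1.1) ⇒ IN Λ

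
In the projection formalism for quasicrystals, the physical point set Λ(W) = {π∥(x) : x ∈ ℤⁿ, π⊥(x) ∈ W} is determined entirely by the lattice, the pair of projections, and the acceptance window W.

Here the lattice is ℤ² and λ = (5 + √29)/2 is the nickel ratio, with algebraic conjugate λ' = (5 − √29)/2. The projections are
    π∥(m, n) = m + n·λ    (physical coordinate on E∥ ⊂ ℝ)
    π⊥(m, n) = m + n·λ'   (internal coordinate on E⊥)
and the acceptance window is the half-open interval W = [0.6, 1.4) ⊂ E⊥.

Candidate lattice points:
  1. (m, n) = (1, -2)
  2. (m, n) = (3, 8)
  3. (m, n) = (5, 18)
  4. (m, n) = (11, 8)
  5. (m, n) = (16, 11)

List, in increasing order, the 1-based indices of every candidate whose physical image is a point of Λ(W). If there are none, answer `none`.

Numerically λ ≈ 5.1926 and λ' = −1/λ ≈ -0.1926.
candidate 1: (m,n)=(1,-2) → π∥ = 1-2·λ ≈ -9.3852, π⊥ = 1-2·λ' ≈ 1.3852 ∈ [0.6, 1.4) ⇒ IN Λ
candidate 2: (m,n)=(3,8) → π∥ = 3+8·λ ≈ 44.5407, π⊥ = 3+8·λ' ≈ 1.4593 ∉ [0.6, 1.4) ⇒ out
candidate 3: (m,n)=(5,18) → π∥ = 5+18·λ ≈ 98.4665, π⊥ = 5+18·λ' ≈ 1.5335 ∉ [0.6, 1.4) ⇒ out
candidate 4: (m,n)=(11,8) → π∥ = 11+8·λ ≈ 52.5407, π⊥ = 11+8·λ' ≈ 9.4593 ∉ [0.6, 1.4) ⇒ out
candidate 5: (m,n)=(16,11) → π∥ = 16+11·λ ≈ 73.1184, π⊥ = 16+11·λ' ≈ 13.8816 ∉ [0.6, 1.4) ⇒ out

1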